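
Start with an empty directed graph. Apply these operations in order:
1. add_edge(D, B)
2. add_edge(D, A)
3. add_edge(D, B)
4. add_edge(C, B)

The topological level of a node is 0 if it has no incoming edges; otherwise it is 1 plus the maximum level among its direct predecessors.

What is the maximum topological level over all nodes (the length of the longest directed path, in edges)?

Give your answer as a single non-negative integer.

Answer: 1

Derivation:
Op 1: add_edge(D, B). Edges now: 1
Op 2: add_edge(D, A). Edges now: 2
Op 3: add_edge(D, B) (duplicate, no change). Edges now: 2
Op 4: add_edge(C, B). Edges now: 3
Compute levels (Kahn BFS):
  sources (in-degree 0): C, D
  process C: level=0
    C->B: in-degree(B)=1, level(B)>=1
  process D: level=0
    D->A: in-degree(A)=0, level(A)=1, enqueue
    D->B: in-degree(B)=0, level(B)=1, enqueue
  process A: level=1
  process B: level=1
All levels: A:1, B:1, C:0, D:0
max level = 1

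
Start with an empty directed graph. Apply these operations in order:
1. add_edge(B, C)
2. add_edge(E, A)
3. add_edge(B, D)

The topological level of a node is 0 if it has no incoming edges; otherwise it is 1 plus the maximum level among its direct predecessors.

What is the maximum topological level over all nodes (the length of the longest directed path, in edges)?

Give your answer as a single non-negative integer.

Answer: 1

Derivation:
Op 1: add_edge(B, C). Edges now: 1
Op 2: add_edge(E, A). Edges now: 2
Op 3: add_edge(B, D). Edges now: 3
Compute levels (Kahn BFS):
  sources (in-degree 0): B, E
  process B: level=0
    B->C: in-degree(C)=0, level(C)=1, enqueue
    B->D: in-degree(D)=0, level(D)=1, enqueue
  process E: level=0
    E->A: in-degree(A)=0, level(A)=1, enqueue
  process C: level=1
  process D: level=1
  process A: level=1
All levels: A:1, B:0, C:1, D:1, E:0
max level = 1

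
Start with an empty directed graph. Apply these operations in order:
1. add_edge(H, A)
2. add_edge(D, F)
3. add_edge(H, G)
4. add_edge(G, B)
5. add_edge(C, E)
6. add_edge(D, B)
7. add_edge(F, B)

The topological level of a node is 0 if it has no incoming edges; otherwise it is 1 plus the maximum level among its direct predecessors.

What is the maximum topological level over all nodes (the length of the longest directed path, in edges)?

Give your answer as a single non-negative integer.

Op 1: add_edge(H, A). Edges now: 1
Op 2: add_edge(D, F). Edges now: 2
Op 3: add_edge(H, G). Edges now: 3
Op 4: add_edge(G, B). Edges now: 4
Op 5: add_edge(C, E). Edges now: 5
Op 6: add_edge(D, B). Edges now: 6
Op 7: add_edge(F, B). Edges now: 7
Compute levels (Kahn BFS):
  sources (in-degree 0): C, D, H
  process C: level=0
    C->E: in-degree(E)=0, level(E)=1, enqueue
  process D: level=0
    D->B: in-degree(B)=2, level(B)>=1
    D->F: in-degree(F)=0, level(F)=1, enqueue
  process H: level=0
    H->A: in-degree(A)=0, level(A)=1, enqueue
    H->G: in-degree(G)=0, level(G)=1, enqueue
  process E: level=1
  process F: level=1
    F->B: in-degree(B)=1, level(B)>=2
  process A: level=1
  process G: level=1
    G->B: in-degree(B)=0, level(B)=2, enqueue
  process B: level=2
All levels: A:1, B:2, C:0, D:0, E:1, F:1, G:1, H:0
max level = 2

Answer: 2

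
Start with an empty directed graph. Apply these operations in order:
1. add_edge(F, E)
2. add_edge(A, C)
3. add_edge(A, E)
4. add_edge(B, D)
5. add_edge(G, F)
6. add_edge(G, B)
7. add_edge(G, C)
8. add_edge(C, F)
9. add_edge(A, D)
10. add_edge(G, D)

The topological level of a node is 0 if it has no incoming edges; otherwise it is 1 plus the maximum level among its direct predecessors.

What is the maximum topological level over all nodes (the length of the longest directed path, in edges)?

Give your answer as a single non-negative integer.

Op 1: add_edge(F, E). Edges now: 1
Op 2: add_edge(A, C). Edges now: 2
Op 3: add_edge(A, E). Edges now: 3
Op 4: add_edge(B, D). Edges now: 4
Op 5: add_edge(G, F). Edges now: 5
Op 6: add_edge(G, B). Edges now: 6
Op 7: add_edge(G, C). Edges now: 7
Op 8: add_edge(C, F). Edges now: 8
Op 9: add_edge(A, D). Edges now: 9
Op 10: add_edge(G, D). Edges now: 10
Compute levels (Kahn BFS):
  sources (in-degree 0): A, G
  process A: level=0
    A->C: in-degree(C)=1, level(C)>=1
    A->D: in-degree(D)=2, level(D)>=1
    A->E: in-degree(E)=1, level(E)>=1
  process G: level=0
    G->B: in-degree(B)=0, level(B)=1, enqueue
    G->C: in-degree(C)=0, level(C)=1, enqueue
    G->D: in-degree(D)=1, level(D)>=1
    G->F: in-degree(F)=1, level(F)>=1
  process B: level=1
    B->D: in-degree(D)=0, level(D)=2, enqueue
  process C: level=1
    C->F: in-degree(F)=0, level(F)=2, enqueue
  process D: level=2
  process F: level=2
    F->E: in-degree(E)=0, level(E)=3, enqueue
  process E: level=3
All levels: A:0, B:1, C:1, D:2, E:3, F:2, G:0
max level = 3

Answer: 3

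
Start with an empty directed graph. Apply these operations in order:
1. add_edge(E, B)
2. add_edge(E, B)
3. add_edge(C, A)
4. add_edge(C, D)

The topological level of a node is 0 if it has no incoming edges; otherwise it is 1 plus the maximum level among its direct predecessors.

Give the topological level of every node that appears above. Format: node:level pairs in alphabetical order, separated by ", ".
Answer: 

Op 1: add_edge(E, B). Edges now: 1
Op 2: add_edge(E, B) (duplicate, no change). Edges now: 1
Op 3: add_edge(C, A). Edges now: 2
Op 4: add_edge(C, D). Edges now: 3
Compute levels (Kahn BFS):
  sources (in-degree 0): C, E
  process C: level=0
    C->A: in-degree(A)=0, level(A)=1, enqueue
    C->D: in-degree(D)=0, level(D)=1, enqueue
  process E: level=0
    E->B: in-degree(B)=0, level(B)=1, enqueue
  process A: level=1
  process D: level=1
  process B: level=1
All levels: A:1, B:1, C:0, D:1, E:0

Answer: A:1, B:1, C:0, D:1, E:0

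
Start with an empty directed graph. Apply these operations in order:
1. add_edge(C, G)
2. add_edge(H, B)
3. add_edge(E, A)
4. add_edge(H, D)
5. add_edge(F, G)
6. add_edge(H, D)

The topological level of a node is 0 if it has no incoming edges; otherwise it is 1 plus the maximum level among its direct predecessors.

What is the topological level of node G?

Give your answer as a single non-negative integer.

Op 1: add_edge(C, G). Edges now: 1
Op 2: add_edge(H, B). Edges now: 2
Op 3: add_edge(E, A). Edges now: 3
Op 4: add_edge(H, D). Edges now: 4
Op 5: add_edge(F, G). Edges now: 5
Op 6: add_edge(H, D) (duplicate, no change). Edges now: 5
Compute levels (Kahn BFS):
  sources (in-degree 0): C, E, F, H
  process C: level=0
    C->G: in-degree(G)=1, level(G)>=1
  process E: level=0
    E->A: in-degree(A)=0, level(A)=1, enqueue
  process F: level=0
    F->G: in-degree(G)=0, level(G)=1, enqueue
  process H: level=0
    H->B: in-degree(B)=0, level(B)=1, enqueue
    H->D: in-degree(D)=0, level(D)=1, enqueue
  process A: level=1
  process G: level=1
  process B: level=1
  process D: level=1
All levels: A:1, B:1, C:0, D:1, E:0, F:0, G:1, H:0
level(G) = 1

Answer: 1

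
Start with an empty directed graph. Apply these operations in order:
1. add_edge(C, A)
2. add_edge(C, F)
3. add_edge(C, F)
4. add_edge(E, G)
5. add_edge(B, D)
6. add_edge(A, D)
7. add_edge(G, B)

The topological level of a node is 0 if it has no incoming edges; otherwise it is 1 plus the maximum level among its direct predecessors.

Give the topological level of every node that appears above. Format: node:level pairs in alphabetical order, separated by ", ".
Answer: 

Op 1: add_edge(C, A). Edges now: 1
Op 2: add_edge(C, F). Edges now: 2
Op 3: add_edge(C, F) (duplicate, no change). Edges now: 2
Op 4: add_edge(E, G). Edges now: 3
Op 5: add_edge(B, D). Edges now: 4
Op 6: add_edge(A, D). Edges now: 5
Op 7: add_edge(G, B). Edges now: 6
Compute levels (Kahn BFS):
  sources (in-degree 0): C, E
  process C: level=0
    C->A: in-degree(A)=0, level(A)=1, enqueue
    C->F: in-degree(F)=0, level(F)=1, enqueue
  process E: level=0
    E->G: in-degree(G)=0, level(G)=1, enqueue
  process A: level=1
    A->D: in-degree(D)=1, level(D)>=2
  process F: level=1
  process G: level=1
    G->B: in-degree(B)=0, level(B)=2, enqueue
  process B: level=2
    B->D: in-degree(D)=0, level(D)=3, enqueue
  process D: level=3
All levels: A:1, B:2, C:0, D:3, E:0, F:1, G:1

Answer: A:1, B:2, C:0, D:3, E:0, F:1, G:1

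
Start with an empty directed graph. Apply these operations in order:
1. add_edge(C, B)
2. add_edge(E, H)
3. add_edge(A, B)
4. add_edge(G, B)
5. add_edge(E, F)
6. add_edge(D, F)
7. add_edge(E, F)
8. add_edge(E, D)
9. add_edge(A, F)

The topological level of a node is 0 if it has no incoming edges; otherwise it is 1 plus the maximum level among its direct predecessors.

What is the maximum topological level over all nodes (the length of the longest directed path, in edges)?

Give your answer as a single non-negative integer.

Answer: 2

Derivation:
Op 1: add_edge(C, B). Edges now: 1
Op 2: add_edge(E, H). Edges now: 2
Op 3: add_edge(A, B). Edges now: 3
Op 4: add_edge(G, B). Edges now: 4
Op 5: add_edge(E, F). Edges now: 5
Op 6: add_edge(D, F). Edges now: 6
Op 7: add_edge(E, F) (duplicate, no change). Edges now: 6
Op 8: add_edge(E, D). Edges now: 7
Op 9: add_edge(A, F). Edges now: 8
Compute levels (Kahn BFS):
  sources (in-degree 0): A, C, E, G
  process A: level=0
    A->B: in-degree(B)=2, level(B)>=1
    A->F: in-degree(F)=2, level(F)>=1
  process C: level=0
    C->B: in-degree(B)=1, level(B)>=1
  process E: level=0
    E->D: in-degree(D)=0, level(D)=1, enqueue
    E->F: in-degree(F)=1, level(F)>=1
    E->H: in-degree(H)=0, level(H)=1, enqueue
  process G: level=0
    G->B: in-degree(B)=0, level(B)=1, enqueue
  process D: level=1
    D->F: in-degree(F)=0, level(F)=2, enqueue
  process H: level=1
  process B: level=1
  process F: level=2
All levels: A:0, B:1, C:0, D:1, E:0, F:2, G:0, H:1
max level = 2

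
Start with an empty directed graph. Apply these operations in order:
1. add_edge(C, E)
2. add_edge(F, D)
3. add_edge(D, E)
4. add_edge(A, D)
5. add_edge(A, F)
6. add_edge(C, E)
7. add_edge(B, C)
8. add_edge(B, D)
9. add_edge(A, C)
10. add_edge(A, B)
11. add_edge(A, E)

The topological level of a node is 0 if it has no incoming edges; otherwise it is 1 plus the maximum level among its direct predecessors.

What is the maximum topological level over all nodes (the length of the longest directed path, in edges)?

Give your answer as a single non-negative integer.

Op 1: add_edge(C, E). Edges now: 1
Op 2: add_edge(F, D). Edges now: 2
Op 3: add_edge(D, E). Edges now: 3
Op 4: add_edge(A, D). Edges now: 4
Op 5: add_edge(A, F). Edges now: 5
Op 6: add_edge(C, E) (duplicate, no change). Edges now: 5
Op 7: add_edge(B, C). Edges now: 6
Op 8: add_edge(B, D). Edges now: 7
Op 9: add_edge(A, C). Edges now: 8
Op 10: add_edge(A, B). Edges now: 9
Op 11: add_edge(A, E). Edges now: 10
Compute levels (Kahn BFS):
  sources (in-degree 0): A
  process A: level=0
    A->B: in-degree(B)=0, level(B)=1, enqueue
    A->C: in-degree(C)=1, level(C)>=1
    A->D: in-degree(D)=2, level(D)>=1
    A->E: in-degree(E)=2, level(E)>=1
    A->F: in-degree(F)=0, level(F)=1, enqueue
  process B: level=1
    B->C: in-degree(C)=0, level(C)=2, enqueue
    B->D: in-degree(D)=1, level(D)>=2
  process F: level=1
    F->D: in-degree(D)=0, level(D)=2, enqueue
  process C: level=2
    C->E: in-degree(E)=1, level(E)>=3
  process D: level=2
    D->E: in-degree(E)=0, level(E)=3, enqueue
  process E: level=3
All levels: A:0, B:1, C:2, D:2, E:3, F:1
max level = 3

Answer: 3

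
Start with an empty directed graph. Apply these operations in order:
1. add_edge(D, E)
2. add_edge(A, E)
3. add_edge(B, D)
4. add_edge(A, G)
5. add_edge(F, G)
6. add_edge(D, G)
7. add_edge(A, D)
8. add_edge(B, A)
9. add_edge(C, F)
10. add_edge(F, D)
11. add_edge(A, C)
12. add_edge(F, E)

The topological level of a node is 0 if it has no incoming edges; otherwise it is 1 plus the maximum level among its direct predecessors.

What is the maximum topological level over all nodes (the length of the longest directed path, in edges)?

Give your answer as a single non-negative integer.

Op 1: add_edge(D, E). Edges now: 1
Op 2: add_edge(A, E). Edges now: 2
Op 3: add_edge(B, D). Edges now: 3
Op 4: add_edge(A, G). Edges now: 4
Op 5: add_edge(F, G). Edges now: 5
Op 6: add_edge(D, G). Edges now: 6
Op 7: add_edge(A, D). Edges now: 7
Op 8: add_edge(B, A). Edges now: 8
Op 9: add_edge(C, F). Edges now: 9
Op 10: add_edge(F, D). Edges now: 10
Op 11: add_edge(A, C). Edges now: 11
Op 12: add_edge(F, E). Edges now: 12
Compute levels (Kahn BFS):
  sources (in-degree 0): B
  process B: level=0
    B->A: in-degree(A)=0, level(A)=1, enqueue
    B->D: in-degree(D)=2, level(D)>=1
  process A: level=1
    A->C: in-degree(C)=0, level(C)=2, enqueue
    A->D: in-degree(D)=1, level(D)>=2
    A->E: in-degree(E)=2, level(E)>=2
    A->G: in-degree(G)=2, level(G)>=2
  process C: level=2
    C->F: in-degree(F)=0, level(F)=3, enqueue
  process F: level=3
    F->D: in-degree(D)=0, level(D)=4, enqueue
    F->E: in-degree(E)=1, level(E)>=4
    F->G: in-degree(G)=1, level(G)>=4
  process D: level=4
    D->E: in-degree(E)=0, level(E)=5, enqueue
    D->G: in-degree(G)=0, level(G)=5, enqueue
  process E: level=5
  process G: level=5
All levels: A:1, B:0, C:2, D:4, E:5, F:3, G:5
max level = 5

Answer: 5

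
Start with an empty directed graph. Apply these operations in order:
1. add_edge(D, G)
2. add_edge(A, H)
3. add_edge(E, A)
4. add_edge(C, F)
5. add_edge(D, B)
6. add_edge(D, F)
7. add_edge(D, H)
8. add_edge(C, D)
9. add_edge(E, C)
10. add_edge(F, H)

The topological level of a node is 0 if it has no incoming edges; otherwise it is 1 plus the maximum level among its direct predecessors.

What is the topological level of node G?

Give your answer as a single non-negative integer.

Answer: 3

Derivation:
Op 1: add_edge(D, G). Edges now: 1
Op 2: add_edge(A, H). Edges now: 2
Op 3: add_edge(E, A). Edges now: 3
Op 4: add_edge(C, F). Edges now: 4
Op 5: add_edge(D, B). Edges now: 5
Op 6: add_edge(D, F). Edges now: 6
Op 7: add_edge(D, H). Edges now: 7
Op 8: add_edge(C, D). Edges now: 8
Op 9: add_edge(E, C). Edges now: 9
Op 10: add_edge(F, H). Edges now: 10
Compute levels (Kahn BFS):
  sources (in-degree 0): E
  process E: level=0
    E->A: in-degree(A)=0, level(A)=1, enqueue
    E->C: in-degree(C)=0, level(C)=1, enqueue
  process A: level=1
    A->H: in-degree(H)=2, level(H)>=2
  process C: level=1
    C->D: in-degree(D)=0, level(D)=2, enqueue
    C->F: in-degree(F)=1, level(F)>=2
  process D: level=2
    D->B: in-degree(B)=0, level(B)=3, enqueue
    D->F: in-degree(F)=0, level(F)=3, enqueue
    D->G: in-degree(G)=0, level(G)=3, enqueue
    D->H: in-degree(H)=1, level(H)>=3
  process B: level=3
  process F: level=3
    F->H: in-degree(H)=0, level(H)=4, enqueue
  process G: level=3
  process H: level=4
All levels: A:1, B:3, C:1, D:2, E:0, F:3, G:3, H:4
level(G) = 3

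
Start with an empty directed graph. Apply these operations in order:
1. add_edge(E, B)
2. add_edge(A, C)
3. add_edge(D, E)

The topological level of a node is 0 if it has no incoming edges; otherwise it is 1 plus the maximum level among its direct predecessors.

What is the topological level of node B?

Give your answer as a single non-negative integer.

Op 1: add_edge(E, B). Edges now: 1
Op 2: add_edge(A, C). Edges now: 2
Op 3: add_edge(D, E). Edges now: 3
Compute levels (Kahn BFS):
  sources (in-degree 0): A, D
  process A: level=0
    A->C: in-degree(C)=0, level(C)=1, enqueue
  process D: level=0
    D->E: in-degree(E)=0, level(E)=1, enqueue
  process C: level=1
  process E: level=1
    E->B: in-degree(B)=0, level(B)=2, enqueue
  process B: level=2
All levels: A:0, B:2, C:1, D:0, E:1
level(B) = 2

Answer: 2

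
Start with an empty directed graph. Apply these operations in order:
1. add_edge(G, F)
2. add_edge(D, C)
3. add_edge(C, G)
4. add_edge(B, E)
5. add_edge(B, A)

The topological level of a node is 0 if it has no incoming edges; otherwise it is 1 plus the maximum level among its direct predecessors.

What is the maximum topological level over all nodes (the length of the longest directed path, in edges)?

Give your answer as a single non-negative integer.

Op 1: add_edge(G, F). Edges now: 1
Op 2: add_edge(D, C). Edges now: 2
Op 3: add_edge(C, G). Edges now: 3
Op 4: add_edge(B, E). Edges now: 4
Op 5: add_edge(B, A). Edges now: 5
Compute levels (Kahn BFS):
  sources (in-degree 0): B, D
  process B: level=0
    B->A: in-degree(A)=0, level(A)=1, enqueue
    B->E: in-degree(E)=0, level(E)=1, enqueue
  process D: level=0
    D->C: in-degree(C)=0, level(C)=1, enqueue
  process A: level=1
  process E: level=1
  process C: level=1
    C->G: in-degree(G)=0, level(G)=2, enqueue
  process G: level=2
    G->F: in-degree(F)=0, level(F)=3, enqueue
  process F: level=3
All levels: A:1, B:0, C:1, D:0, E:1, F:3, G:2
max level = 3

Answer: 3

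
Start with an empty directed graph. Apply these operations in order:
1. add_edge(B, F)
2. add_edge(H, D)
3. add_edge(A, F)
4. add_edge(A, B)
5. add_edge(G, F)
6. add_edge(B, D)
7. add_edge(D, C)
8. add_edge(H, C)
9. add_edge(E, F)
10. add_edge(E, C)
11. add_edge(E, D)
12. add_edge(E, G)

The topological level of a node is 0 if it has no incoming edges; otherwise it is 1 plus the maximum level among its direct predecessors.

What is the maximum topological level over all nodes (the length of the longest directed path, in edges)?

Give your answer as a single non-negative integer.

Op 1: add_edge(B, F). Edges now: 1
Op 2: add_edge(H, D). Edges now: 2
Op 3: add_edge(A, F). Edges now: 3
Op 4: add_edge(A, B). Edges now: 4
Op 5: add_edge(G, F). Edges now: 5
Op 6: add_edge(B, D). Edges now: 6
Op 7: add_edge(D, C). Edges now: 7
Op 8: add_edge(H, C). Edges now: 8
Op 9: add_edge(E, F). Edges now: 9
Op 10: add_edge(E, C). Edges now: 10
Op 11: add_edge(E, D). Edges now: 11
Op 12: add_edge(E, G). Edges now: 12
Compute levels (Kahn BFS):
  sources (in-degree 0): A, E, H
  process A: level=0
    A->B: in-degree(B)=0, level(B)=1, enqueue
    A->F: in-degree(F)=3, level(F)>=1
  process E: level=0
    E->C: in-degree(C)=2, level(C)>=1
    E->D: in-degree(D)=2, level(D)>=1
    E->F: in-degree(F)=2, level(F)>=1
    E->G: in-degree(G)=0, level(G)=1, enqueue
  process H: level=0
    H->C: in-degree(C)=1, level(C)>=1
    H->D: in-degree(D)=1, level(D)>=1
  process B: level=1
    B->D: in-degree(D)=0, level(D)=2, enqueue
    B->F: in-degree(F)=1, level(F)>=2
  process G: level=1
    G->F: in-degree(F)=0, level(F)=2, enqueue
  process D: level=2
    D->C: in-degree(C)=0, level(C)=3, enqueue
  process F: level=2
  process C: level=3
All levels: A:0, B:1, C:3, D:2, E:0, F:2, G:1, H:0
max level = 3

Answer: 3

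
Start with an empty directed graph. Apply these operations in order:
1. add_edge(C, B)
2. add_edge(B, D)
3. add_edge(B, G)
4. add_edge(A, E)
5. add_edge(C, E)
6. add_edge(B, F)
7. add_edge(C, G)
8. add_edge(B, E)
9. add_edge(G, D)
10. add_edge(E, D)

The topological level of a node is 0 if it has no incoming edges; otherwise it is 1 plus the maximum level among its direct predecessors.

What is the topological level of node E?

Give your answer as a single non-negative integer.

Answer: 2

Derivation:
Op 1: add_edge(C, B). Edges now: 1
Op 2: add_edge(B, D). Edges now: 2
Op 3: add_edge(B, G). Edges now: 3
Op 4: add_edge(A, E). Edges now: 4
Op 5: add_edge(C, E). Edges now: 5
Op 6: add_edge(B, F). Edges now: 6
Op 7: add_edge(C, G). Edges now: 7
Op 8: add_edge(B, E). Edges now: 8
Op 9: add_edge(G, D). Edges now: 9
Op 10: add_edge(E, D). Edges now: 10
Compute levels (Kahn BFS):
  sources (in-degree 0): A, C
  process A: level=0
    A->E: in-degree(E)=2, level(E)>=1
  process C: level=0
    C->B: in-degree(B)=0, level(B)=1, enqueue
    C->E: in-degree(E)=1, level(E)>=1
    C->G: in-degree(G)=1, level(G)>=1
  process B: level=1
    B->D: in-degree(D)=2, level(D)>=2
    B->E: in-degree(E)=0, level(E)=2, enqueue
    B->F: in-degree(F)=0, level(F)=2, enqueue
    B->G: in-degree(G)=0, level(G)=2, enqueue
  process E: level=2
    E->D: in-degree(D)=1, level(D)>=3
  process F: level=2
  process G: level=2
    G->D: in-degree(D)=0, level(D)=3, enqueue
  process D: level=3
All levels: A:0, B:1, C:0, D:3, E:2, F:2, G:2
level(E) = 2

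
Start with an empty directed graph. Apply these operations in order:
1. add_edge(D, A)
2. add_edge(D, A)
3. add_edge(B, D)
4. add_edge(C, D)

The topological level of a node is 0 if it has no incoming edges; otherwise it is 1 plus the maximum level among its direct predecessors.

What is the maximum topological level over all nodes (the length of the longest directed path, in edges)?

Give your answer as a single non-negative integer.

Op 1: add_edge(D, A). Edges now: 1
Op 2: add_edge(D, A) (duplicate, no change). Edges now: 1
Op 3: add_edge(B, D). Edges now: 2
Op 4: add_edge(C, D). Edges now: 3
Compute levels (Kahn BFS):
  sources (in-degree 0): B, C
  process B: level=0
    B->D: in-degree(D)=1, level(D)>=1
  process C: level=0
    C->D: in-degree(D)=0, level(D)=1, enqueue
  process D: level=1
    D->A: in-degree(A)=0, level(A)=2, enqueue
  process A: level=2
All levels: A:2, B:0, C:0, D:1
max level = 2

Answer: 2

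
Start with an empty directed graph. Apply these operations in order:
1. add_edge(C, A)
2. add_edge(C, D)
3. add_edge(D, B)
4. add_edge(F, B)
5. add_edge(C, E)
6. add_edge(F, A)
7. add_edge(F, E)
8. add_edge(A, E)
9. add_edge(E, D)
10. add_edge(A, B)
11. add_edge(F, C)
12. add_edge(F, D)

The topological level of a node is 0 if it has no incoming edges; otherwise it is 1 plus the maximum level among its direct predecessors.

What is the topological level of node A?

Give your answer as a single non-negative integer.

Op 1: add_edge(C, A). Edges now: 1
Op 2: add_edge(C, D). Edges now: 2
Op 3: add_edge(D, B). Edges now: 3
Op 4: add_edge(F, B). Edges now: 4
Op 5: add_edge(C, E). Edges now: 5
Op 6: add_edge(F, A). Edges now: 6
Op 7: add_edge(F, E). Edges now: 7
Op 8: add_edge(A, E). Edges now: 8
Op 9: add_edge(E, D). Edges now: 9
Op 10: add_edge(A, B). Edges now: 10
Op 11: add_edge(F, C). Edges now: 11
Op 12: add_edge(F, D). Edges now: 12
Compute levels (Kahn BFS):
  sources (in-degree 0): F
  process F: level=0
    F->A: in-degree(A)=1, level(A)>=1
    F->B: in-degree(B)=2, level(B)>=1
    F->C: in-degree(C)=0, level(C)=1, enqueue
    F->D: in-degree(D)=2, level(D)>=1
    F->E: in-degree(E)=2, level(E)>=1
  process C: level=1
    C->A: in-degree(A)=0, level(A)=2, enqueue
    C->D: in-degree(D)=1, level(D)>=2
    C->E: in-degree(E)=1, level(E)>=2
  process A: level=2
    A->B: in-degree(B)=1, level(B)>=3
    A->E: in-degree(E)=0, level(E)=3, enqueue
  process E: level=3
    E->D: in-degree(D)=0, level(D)=4, enqueue
  process D: level=4
    D->B: in-degree(B)=0, level(B)=5, enqueue
  process B: level=5
All levels: A:2, B:5, C:1, D:4, E:3, F:0
level(A) = 2

Answer: 2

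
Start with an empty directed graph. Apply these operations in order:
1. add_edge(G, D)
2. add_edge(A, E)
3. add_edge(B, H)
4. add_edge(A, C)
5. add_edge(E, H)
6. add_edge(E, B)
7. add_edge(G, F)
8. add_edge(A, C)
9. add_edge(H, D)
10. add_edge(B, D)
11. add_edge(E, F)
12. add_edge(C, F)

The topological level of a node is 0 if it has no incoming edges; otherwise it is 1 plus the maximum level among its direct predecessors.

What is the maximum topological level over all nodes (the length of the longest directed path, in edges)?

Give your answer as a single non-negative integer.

Op 1: add_edge(G, D). Edges now: 1
Op 2: add_edge(A, E). Edges now: 2
Op 3: add_edge(B, H). Edges now: 3
Op 4: add_edge(A, C). Edges now: 4
Op 5: add_edge(E, H). Edges now: 5
Op 6: add_edge(E, B). Edges now: 6
Op 7: add_edge(G, F). Edges now: 7
Op 8: add_edge(A, C) (duplicate, no change). Edges now: 7
Op 9: add_edge(H, D). Edges now: 8
Op 10: add_edge(B, D). Edges now: 9
Op 11: add_edge(E, F). Edges now: 10
Op 12: add_edge(C, F). Edges now: 11
Compute levels (Kahn BFS):
  sources (in-degree 0): A, G
  process A: level=0
    A->C: in-degree(C)=0, level(C)=1, enqueue
    A->E: in-degree(E)=0, level(E)=1, enqueue
  process G: level=0
    G->D: in-degree(D)=2, level(D)>=1
    G->F: in-degree(F)=2, level(F)>=1
  process C: level=1
    C->F: in-degree(F)=1, level(F)>=2
  process E: level=1
    E->B: in-degree(B)=0, level(B)=2, enqueue
    E->F: in-degree(F)=0, level(F)=2, enqueue
    E->H: in-degree(H)=1, level(H)>=2
  process B: level=2
    B->D: in-degree(D)=1, level(D)>=3
    B->H: in-degree(H)=0, level(H)=3, enqueue
  process F: level=2
  process H: level=3
    H->D: in-degree(D)=0, level(D)=4, enqueue
  process D: level=4
All levels: A:0, B:2, C:1, D:4, E:1, F:2, G:0, H:3
max level = 4

Answer: 4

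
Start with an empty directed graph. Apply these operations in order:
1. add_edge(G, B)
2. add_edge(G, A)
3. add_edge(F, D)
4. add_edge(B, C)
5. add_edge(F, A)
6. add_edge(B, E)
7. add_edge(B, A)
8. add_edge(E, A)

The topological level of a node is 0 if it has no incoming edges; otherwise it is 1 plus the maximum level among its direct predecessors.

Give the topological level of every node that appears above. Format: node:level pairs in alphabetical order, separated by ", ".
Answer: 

Answer: A:3, B:1, C:2, D:1, E:2, F:0, G:0

Derivation:
Op 1: add_edge(G, B). Edges now: 1
Op 2: add_edge(G, A). Edges now: 2
Op 3: add_edge(F, D). Edges now: 3
Op 4: add_edge(B, C). Edges now: 4
Op 5: add_edge(F, A). Edges now: 5
Op 6: add_edge(B, E). Edges now: 6
Op 7: add_edge(B, A). Edges now: 7
Op 8: add_edge(E, A). Edges now: 8
Compute levels (Kahn BFS):
  sources (in-degree 0): F, G
  process F: level=0
    F->A: in-degree(A)=3, level(A)>=1
    F->D: in-degree(D)=0, level(D)=1, enqueue
  process G: level=0
    G->A: in-degree(A)=2, level(A)>=1
    G->B: in-degree(B)=0, level(B)=1, enqueue
  process D: level=1
  process B: level=1
    B->A: in-degree(A)=1, level(A)>=2
    B->C: in-degree(C)=0, level(C)=2, enqueue
    B->E: in-degree(E)=0, level(E)=2, enqueue
  process C: level=2
  process E: level=2
    E->A: in-degree(A)=0, level(A)=3, enqueue
  process A: level=3
All levels: A:3, B:1, C:2, D:1, E:2, F:0, G:0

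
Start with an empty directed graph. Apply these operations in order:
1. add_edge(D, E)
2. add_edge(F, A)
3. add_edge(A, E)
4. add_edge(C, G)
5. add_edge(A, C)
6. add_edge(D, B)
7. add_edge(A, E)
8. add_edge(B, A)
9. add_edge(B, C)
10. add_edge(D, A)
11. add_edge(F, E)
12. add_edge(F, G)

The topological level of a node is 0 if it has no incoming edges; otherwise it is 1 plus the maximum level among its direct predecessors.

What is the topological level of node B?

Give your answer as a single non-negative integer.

Answer: 1

Derivation:
Op 1: add_edge(D, E). Edges now: 1
Op 2: add_edge(F, A). Edges now: 2
Op 3: add_edge(A, E). Edges now: 3
Op 4: add_edge(C, G). Edges now: 4
Op 5: add_edge(A, C). Edges now: 5
Op 6: add_edge(D, B). Edges now: 6
Op 7: add_edge(A, E) (duplicate, no change). Edges now: 6
Op 8: add_edge(B, A). Edges now: 7
Op 9: add_edge(B, C). Edges now: 8
Op 10: add_edge(D, A). Edges now: 9
Op 11: add_edge(F, E). Edges now: 10
Op 12: add_edge(F, G). Edges now: 11
Compute levels (Kahn BFS):
  sources (in-degree 0): D, F
  process D: level=0
    D->A: in-degree(A)=2, level(A)>=1
    D->B: in-degree(B)=0, level(B)=1, enqueue
    D->E: in-degree(E)=2, level(E)>=1
  process F: level=0
    F->A: in-degree(A)=1, level(A)>=1
    F->E: in-degree(E)=1, level(E)>=1
    F->G: in-degree(G)=1, level(G)>=1
  process B: level=1
    B->A: in-degree(A)=0, level(A)=2, enqueue
    B->C: in-degree(C)=1, level(C)>=2
  process A: level=2
    A->C: in-degree(C)=0, level(C)=3, enqueue
    A->E: in-degree(E)=0, level(E)=3, enqueue
  process C: level=3
    C->G: in-degree(G)=0, level(G)=4, enqueue
  process E: level=3
  process G: level=4
All levels: A:2, B:1, C:3, D:0, E:3, F:0, G:4
level(B) = 1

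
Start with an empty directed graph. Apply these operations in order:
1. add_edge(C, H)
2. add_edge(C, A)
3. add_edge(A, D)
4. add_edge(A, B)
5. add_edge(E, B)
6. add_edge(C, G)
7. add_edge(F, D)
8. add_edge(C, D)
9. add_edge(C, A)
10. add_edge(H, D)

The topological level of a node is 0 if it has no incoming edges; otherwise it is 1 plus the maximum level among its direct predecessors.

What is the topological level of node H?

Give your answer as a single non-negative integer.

Answer: 1

Derivation:
Op 1: add_edge(C, H). Edges now: 1
Op 2: add_edge(C, A). Edges now: 2
Op 3: add_edge(A, D). Edges now: 3
Op 4: add_edge(A, B). Edges now: 4
Op 5: add_edge(E, B). Edges now: 5
Op 6: add_edge(C, G). Edges now: 6
Op 7: add_edge(F, D). Edges now: 7
Op 8: add_edge(C, D). Edges now: 8
Op 9: add_edge(C, A) (duplicate, no change). Edges now: 8
Op 10: add_edge(H, D). Edges now: 9
Compute levels (Kahn BFS):
  sources (in-degree 0): C, E, F
  process C: level=0
    C->A: in-degree(A)=0, level(A)=1, enqueue
    C->D: in-degree(D)=3, level(D)>=1
    C->G: in-degree(G)=0, level(G)=1, enqueue
    C->H: in-degree(H)=0, level(H)=1, enqueue
  process E: level=0
    E->B: in-degree(B)=1, level(B)>=1
  process F: level=0
    F->D: in-degree(D)=2, level(D)>=1
  process A: level=1
    A->B: in-degree(B)=0, level(B)=2, enqueue
    A->D: in-degree(D)=1, level(D)>=2
  process G: level=1
  process H: level=1
    H->D: in-degree(D)=0, level(D)=2, enqueue
  process B: level=2
  process D: level=2
All levels: A:1, B:2, C:0, D:2, E:0, F:0, G:1, H:1
level(H) = 1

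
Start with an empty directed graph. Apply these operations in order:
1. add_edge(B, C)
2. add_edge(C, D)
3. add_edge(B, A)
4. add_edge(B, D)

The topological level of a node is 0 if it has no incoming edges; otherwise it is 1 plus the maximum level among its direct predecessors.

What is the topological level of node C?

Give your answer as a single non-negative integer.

Op 1: add_edge(B, C). Edges now: 1
Op 2: add_edge(C, D). Edges now: 2
Op 3: add_edge(B, A). Edges now: 3
Op 4: add_edge(B, D). Edges now: 4
Compute levels (Kahn BFS):
  sources (in-degree 0): B
  process B: level=0
    B->A: in-degree(A)=0, level(A)=1, enqueue
    B->C: in-degree(C)=0, level(C)=1, enqueue
    B->D: in-degree(D)=1, level(D)>=1
  process A: level=1
  process C: level=1
    C->D: in-degree(D)=0, level(D)=2, enqueue
  process D: level=2
All levels: A:1, B:0, C:1, D:2
level(C) = 1

Answer: 1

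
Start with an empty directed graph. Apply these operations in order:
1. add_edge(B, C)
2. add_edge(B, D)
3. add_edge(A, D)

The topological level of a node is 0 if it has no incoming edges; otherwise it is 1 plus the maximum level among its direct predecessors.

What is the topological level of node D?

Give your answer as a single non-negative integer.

Answer: 1

Derivation:
Op 1: add_edge(B, C). Edges now: 1
Op 2: add_edge(B, D). Edges now: 2
Op 3: add_edge(A, D). Edges now: 3
Compute levels (Kahn BFS):
  sources (in-degree 0): A, B
  process A: level=0
    A->D: in-degree(D)=1, level(D)>=1
  process B: level=0
    B->C: in-degree(C)=0, level(C)=1, enqueue
    B->D: in-degree(D)=0, level(D)=1, enqueue
  process C: level=1
  process D: level=1
All levels: A:0, B:0, C:1, D:1
level(D) = 1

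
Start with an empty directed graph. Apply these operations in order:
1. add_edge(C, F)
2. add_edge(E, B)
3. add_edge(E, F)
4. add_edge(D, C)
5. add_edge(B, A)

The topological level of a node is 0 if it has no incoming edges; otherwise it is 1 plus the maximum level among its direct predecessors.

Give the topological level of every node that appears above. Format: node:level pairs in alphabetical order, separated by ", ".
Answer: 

Answer: A:2, B:1, C:1, D:0, E:0, F:2

Derivation:
Op 1: add_edge(C, F). Edges now: 1
Op 2: add_edge(E, B). Edges now: 2
Op 3: add_edge(E, F). Edges now: 3
Op 4: add_edge(D, C). Edges now: 4
Op 5: add_edge(B, A). Edges now: 5
Compute levels (Kahn BFS):
  sources (in-degree 0): D, E
  process D: level=0
    D->C: in-degree(C)=0, level(C)=1, enqueue
  process E: level=0
    E->B: in-degree(B)=0, level(B)=1, enqueue
    E->F: in-degree(F)=1, level(F)>=1
  process C: level=1
    C->F: in-degree(F)=0, level(F)=2, enqueue
  process B: level=1
    B->A: in-degree(A)=0, level(A)=2, enqueue
  process F: level=2
  process A: level=2
All levels: A:2, B:1, C:1, D:0, E:0, F:2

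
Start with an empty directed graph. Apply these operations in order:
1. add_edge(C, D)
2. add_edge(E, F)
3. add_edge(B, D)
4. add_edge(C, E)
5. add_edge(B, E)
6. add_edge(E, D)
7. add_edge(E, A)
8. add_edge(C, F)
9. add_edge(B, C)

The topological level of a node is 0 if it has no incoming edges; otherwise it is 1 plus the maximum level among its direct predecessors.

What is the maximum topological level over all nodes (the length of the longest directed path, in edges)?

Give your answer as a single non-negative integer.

Answer: 3

Derivation:
Op 1: add_edge(C, D). Edges now: 1
Op 2: add_edge(E, F). Edges now: 2
Op 3: add_edge(B, D). Edges now: 3
Op 4: add_edge(C, E). Edges now: 4
Op 5: add_edge(B, E). Edges now: 5
Op 6: add_edge(E, D). Edges now: 6
Op 7: add_edge(E, A). Edges now: 7
Op 8: add_edge(C, F). Edges now: 8
Op 9: add_edge(B, C). Edges now: 9
Compute levels (Kahn BFS):
  sources (in-degree 0): B
  process B: level=0
    B->C: in-degree(C)=0, level(C)=1, enqueue
    B->D: in-degree(D)=2, level(D)>=1
    B->E: in-degree(E)=1, level(E)>=1
  process C: level=1
    C->D: in-degree(D)=1, level(D)>=2
    C->E: in-degree(E)=0, level(E)=2, enqueue
    C->F: in-degree(F)=1, level(F)>=2
  process E: level=2
    E->A: in-degree(A)=0, level(A)=3, enqueue
    E->D: in-degree(D)=0, level(D)=3, enqueue
    E->F: in-degree(F)=0, level(F)=3, enqueue
  process A: level=3
  process D: level=3
  process F: level=3
All levels: A:3, B:0, C:1, D:3, E:2, F:3
max level = 3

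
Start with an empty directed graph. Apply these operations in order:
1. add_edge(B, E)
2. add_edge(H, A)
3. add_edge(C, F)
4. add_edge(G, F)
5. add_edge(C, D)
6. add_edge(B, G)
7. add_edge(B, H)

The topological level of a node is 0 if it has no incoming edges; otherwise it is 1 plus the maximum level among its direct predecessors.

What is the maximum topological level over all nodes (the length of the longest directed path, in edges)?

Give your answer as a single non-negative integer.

Op 1: add_edge(B, E). Edges now: 1
Op 2: add_edge(H, A). Edges now: 2
Op 3: add_edge(C, F). Edges now: 3
Op 4: add_edge(G, F). Edges now: 4
Op 5: add_edge(C, D). Edges now: 5
Op 6: add_edge(B, G). Edges now: 6
Op 7: add_edge(B, H). Edges now: 7
Compute levels (Kahn BFS):
  sources (in-degree 0): B, C
  process B: level=0
    B->E: in-degree(E)=0, level(E)=1, enqueue
    B->G: in-degree(G)=0, level(G)=1, enqueue
    B->H: in-degree(H)=0, level(H)=1, enqueue
  process C: level=0
    C->D: in-degree(D)=0, level(D)=1, enqueue
    C->F: in-degree(F)=1, level(F)>=1
  process E: level=1
  process G: level=1
    G->F: in-degree(F)=0, level(F)=2, enqueue
  process H: level=1
    H->A: in-degree(A)=0, level(A)=2, enqueue
  process D: level=1
  process F: level=2
  process A: level=2
All levels: A:2, B:0, C:0, D:1, E:1, F:2, G:1, H:1
max level = 2

Answer: 2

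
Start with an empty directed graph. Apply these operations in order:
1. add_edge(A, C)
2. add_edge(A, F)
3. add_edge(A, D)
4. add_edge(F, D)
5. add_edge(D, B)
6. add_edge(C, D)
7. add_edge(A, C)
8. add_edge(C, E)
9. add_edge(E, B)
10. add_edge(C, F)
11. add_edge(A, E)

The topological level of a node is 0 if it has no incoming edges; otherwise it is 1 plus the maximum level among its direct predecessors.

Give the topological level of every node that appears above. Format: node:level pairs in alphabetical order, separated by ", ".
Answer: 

Answer: A:0, B:4, C:1, D:3, E:2, F:2

Derivation:
Op 1: add_edge(A, C). Edges now: 1
Op 2: add_edge(A, F). Edges now: 2
Op 3: add_edge(A, D). Edges now: 3
Op 4: add_edge(F, D). Edges now: 4
Op 5: add_edge(D, B). Edges now: 5
Op 6: add_edge(C, D). Edges now: 6
Op 7: add_edge(A, C) (duplicate, no change). Edges now: 6
Op 8: add_edge(C, E). Edges now: 7
Op 9: add_edge(E, B). Edges now: 8
Op 10: add_edge(C, F). Edges now: 9
Op 11: add_edge(A, E). Edges now: 10
Compute levels (Kahn BFS):
  sources (in-degree 0): A
  process A: level=0
    A->C: in-degree(C)=0, level(C)=1, enqueue
    A->D: in-degree(D)=2, level(D)>=1
    A->E: in-degree(E)=1, level(E)>=1
    A->F: in-degree(F)=1, level(F)>=1
  process C: level=1
    C->D: in-degree(D)=1, level(D)>=2
    C->E: in-degree(E)=0, level(E)=2, enqueue
    C->F: in-degree(F)=0, level(F)=2, enqueue
  process E: level=2
    E->B: in-degree(B)=1, level(B)>=3
  process F: level=2
    F->D: in-degree(D)=0, level(D)=3, enqueue
  process D: level=3
    D->B: in-degree(B)=0, level(B)=4, enqueue
  process B: level=4
All levels: A:0, B:4, C:1, D:3, E:2, F:2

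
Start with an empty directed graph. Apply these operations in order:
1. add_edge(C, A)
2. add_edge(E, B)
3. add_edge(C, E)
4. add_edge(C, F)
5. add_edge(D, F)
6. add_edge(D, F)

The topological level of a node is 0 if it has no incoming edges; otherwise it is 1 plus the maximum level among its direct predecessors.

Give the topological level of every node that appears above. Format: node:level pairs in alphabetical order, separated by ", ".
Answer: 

Answer: A:1, B:2, C:0, D:0, E:1, F:1

Derivation:
Op 1: add_edge(C, A). Edges now: 1
Op 2: add_edge(E, B). Edges now: 2
Op 3: add_edge(C, E). Edges now: 3
Op 4: add_edge(C, F). Edges now: 4
Op 5: add_edge(D, F). Edges now: 5
Op 6: add_edge(D, F) (duplicate, no change). Edges now: 5
Compute levels (Kahn BFS):
  sources (in-degree 0): C, D
  process C: level=0
    C->A: in-degree(A)=0, level(A)=1, enqueue
    C->E: in-degree(E)=0, level(E)=1, enqueue
    C->F: in-degree(F)=1, level(F)>=1
  process D: level=0
    D->F: in-degree(F)=0, level(F)=1, enqueue
  process A: level=1
  process E: level=1
    E->B: in-degree(B)=0, level(B)=2, enqueue
  process F: level=1
  process B: level=2
All levels: A:1, B:2, C:0, D:0, E:1, F:1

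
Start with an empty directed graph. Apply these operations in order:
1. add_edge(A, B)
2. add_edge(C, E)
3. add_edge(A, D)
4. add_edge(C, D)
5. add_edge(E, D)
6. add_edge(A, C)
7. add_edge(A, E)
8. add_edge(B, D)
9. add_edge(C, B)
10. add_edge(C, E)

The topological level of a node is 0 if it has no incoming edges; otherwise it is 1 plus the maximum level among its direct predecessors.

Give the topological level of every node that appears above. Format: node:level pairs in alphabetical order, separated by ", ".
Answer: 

Answer: A:0, B:2, C:1, D:3, E:2

Derivation:
Op 1: add_edge(A, B). Edges now: 1
Op 2: add_edge(C, E). Edges now: 2
Op 3: add_edge(A, D). Edges now: 3
Op 4: add_edge(C, D). Edges now: 4
Op 5: add_edge(E, D). Edges now: 5
Op 6: add_edge(A, C). Edges now: 6
Op 7: add_edge(A, E). Edges now: 7
Op 8: add_edge(B, D). Edges now: 8
Op 9: add_edge(C, B). Edges now: 9
Op 10: add_edge(C, E) (duplicate, no change). Edges now: 9
Compute levels (Kahn BFS):
  sources (in-degree 0): A
  process A: level=0
    A->B: in-degree(B)=1, level(B)>=1
    A->C: in-degree(C)=0, level(C)=1, enqueue
    A->D: in-degree(D)=3, level(D)>=1
    A->E: in-degree(E)=1, level(E)>=1
  process C: level=1
    C->B: in-degree(B)=0, level(B)=2, enqueue
    C->D: in-degree(D)=2, level(D)>=2
    C->E: in-degree(E)=0, level(E)=2, enqueue
  process B: level=2
    B->D: in-degree(D)=1, level(D)>=3
  process E: level=2
    E->D: in-degree(D)=0, level(D)=3, enqueue
  process D: level=3
All levels: A:0, B:2, C:1, D:3, E:2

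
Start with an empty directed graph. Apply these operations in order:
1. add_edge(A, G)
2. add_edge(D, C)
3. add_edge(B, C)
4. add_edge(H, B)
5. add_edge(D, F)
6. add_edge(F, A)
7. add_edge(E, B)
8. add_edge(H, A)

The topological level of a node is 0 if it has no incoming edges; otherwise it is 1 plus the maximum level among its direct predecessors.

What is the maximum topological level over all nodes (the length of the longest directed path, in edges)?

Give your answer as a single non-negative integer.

Answer: 3

Derivation:
Op 1: add_edge(A, G). Edges now: 1
Op 2: add_edge(D, C). Edges now: 2
Op 3: add_edge(B, C). Edges now: 3
Op 4: add_edge(H, B). Edges now: 4
Op 5: add_edge(D, F). Edges now: 5
Op 6: add_edge(F, A). Edges now: 6
Op 7: add_edge(E, B). Edges now: 7
Op 8: add_edge(H, A). Edges now: 8
Compute levels (Kahn BFS):
  sources (in-degree 0): D, E, H
  process D: level=0
    D->C: in-degree(C)=1, level(C)>=1
    D->F: in-degree(F)=0, level(F)=1, enqueue
  process E: level=0
    E->B: in-degree(B)=1, level(B)>=1
  process H: level=0
    H->A: in-degree(A)=1, level(A)>=1
    H->B: in-degree(B)=0, level(B)=1, enqueue
  process F: level=1
    F->A: in-degree(A)=0, level(A)=2, enqueue
  process B: level=1
    B->C: in-degree(C)=0, level(C)=2, enqueue
  process A: level=2
    A->G: in-degree(G)=0, level(G)=3, enqueue
  process C: level=2
  process G: level=3
All levels: A:2, B:1, C:2, D:0, E:0, F:1, G:3, H:0
max level = 3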